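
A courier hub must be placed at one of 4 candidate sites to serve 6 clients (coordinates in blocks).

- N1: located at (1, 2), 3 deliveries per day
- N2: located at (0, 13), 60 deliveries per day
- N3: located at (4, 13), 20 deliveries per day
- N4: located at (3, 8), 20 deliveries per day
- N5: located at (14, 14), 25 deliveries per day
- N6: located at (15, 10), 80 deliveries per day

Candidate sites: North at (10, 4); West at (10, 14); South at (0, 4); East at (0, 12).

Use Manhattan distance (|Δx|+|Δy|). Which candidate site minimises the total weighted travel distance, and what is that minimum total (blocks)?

West, total 1943 blocks

Total weighted distance at each candidate:
  North (10, 4): total = 2923
  West (10, 14): total = 1943
  South (0, 4): total = 3229
  East (0, 12): total = 2093
Minimum is at West with total 1943 blocks.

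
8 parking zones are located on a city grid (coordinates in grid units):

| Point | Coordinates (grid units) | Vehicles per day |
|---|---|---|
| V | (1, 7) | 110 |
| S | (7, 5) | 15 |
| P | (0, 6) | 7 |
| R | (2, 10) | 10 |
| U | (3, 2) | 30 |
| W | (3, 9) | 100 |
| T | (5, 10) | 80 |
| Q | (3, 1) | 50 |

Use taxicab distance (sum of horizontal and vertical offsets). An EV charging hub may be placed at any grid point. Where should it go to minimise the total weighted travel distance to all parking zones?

(3, 7)

Manhattan distance separates: Σwᵢ(|x−xᵢ|+|y−yᵢ|) = Σwᵢ|x−xᵢ| + Σwᵢ|y−yᵢ|, so x and y are optimised independently as 1-D weighted medians.
Total weight W = 402; half = 201.
x-coordinate, sorted with cumulative weight:
  x=0 (P, w=7) cum 7
  x=1 (V, w=110) cum 117
  x=2 (R, w=10) cum 127
  x=3 (U, w=30) cum 157
  x=3 (W, w=100) cum 257  ← median
  x=3 (Q, w=50) cum 307
  x=5 (T, w=80) cum 387
  x=7 (S, w=15) cum 402
⇒ x* = 3
y-coordinate, sorted with cumulative weight:
  y=1 (Q, w=50) cum 50
  y=2 (U, w=30) cum 80
  y=5 (S, w=15) cum 95
  y=6 (P, w=7) cum 102
  y=7 (V, w=110) cum 212  ← median
  y=9 (W, w=100) cum 312
  y=10 (R, w=10) cum 322
  y=10 (T, w=80) cum 402
⇒ y* = 7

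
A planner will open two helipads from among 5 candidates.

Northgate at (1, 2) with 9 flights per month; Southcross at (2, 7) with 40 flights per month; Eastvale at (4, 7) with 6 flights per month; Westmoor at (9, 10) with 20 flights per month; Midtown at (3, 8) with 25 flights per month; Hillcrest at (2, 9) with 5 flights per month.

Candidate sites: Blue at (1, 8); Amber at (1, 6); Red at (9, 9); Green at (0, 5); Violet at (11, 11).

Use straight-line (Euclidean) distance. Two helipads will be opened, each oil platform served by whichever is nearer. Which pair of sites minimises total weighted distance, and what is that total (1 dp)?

{Blue, Red}, total 206.6

Evaluate every pair (each demand assigned to the nearer of the two):
  {Blue, Red}: total = 206.6
  {Amber, Red}: total = 218.1
  {Blue, Violet}: total = 231.3
  {Amber, Violet}: total = 242.8
  {Red, Green}: total = 316.9
  {Blue, Green}: total = 326.0
  {Blue, Amber}: total = 333.5
  {Green, Violet}: total = 341.6
  {Amber, Green}: total = 369.4
  {Red, Violet}: total = 626.3
Best pair: {Blue, Red} with total 206.6.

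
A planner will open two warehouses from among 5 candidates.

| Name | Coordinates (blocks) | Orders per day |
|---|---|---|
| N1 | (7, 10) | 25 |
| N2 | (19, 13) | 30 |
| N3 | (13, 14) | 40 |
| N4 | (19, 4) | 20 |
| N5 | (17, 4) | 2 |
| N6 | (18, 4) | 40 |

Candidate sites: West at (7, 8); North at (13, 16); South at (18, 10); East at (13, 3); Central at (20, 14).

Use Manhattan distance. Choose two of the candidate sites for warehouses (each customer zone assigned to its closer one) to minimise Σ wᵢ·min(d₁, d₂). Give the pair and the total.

Evaluate every pair (each demand assigned to the nearer of the two):
  {North, South}: total = 869
  {West, South}: total = 924
  {South, Central}: total = 1009
  {North, East}: total = 1040
  {East, Central}: total = 1055
  {West, Central}: total = 1116
  {South, East}: total = 1145
  {North, Central}: total = 1166
  {West, North}: total = 1348
  {West, East}: total = 1360
Best pair: {North, South} with total 869.

{North, South}, total 869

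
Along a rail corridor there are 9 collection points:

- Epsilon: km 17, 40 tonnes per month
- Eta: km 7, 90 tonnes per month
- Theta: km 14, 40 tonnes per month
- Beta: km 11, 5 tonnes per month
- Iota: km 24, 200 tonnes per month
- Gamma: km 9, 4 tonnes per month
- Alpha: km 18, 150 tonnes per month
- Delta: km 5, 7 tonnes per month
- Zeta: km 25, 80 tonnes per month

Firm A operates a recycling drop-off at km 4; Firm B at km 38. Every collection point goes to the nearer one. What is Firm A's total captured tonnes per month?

The indifferent point is the midpoint (4+38)/2 = 21; collection points left of it (closer to Firm A at 4) go to Firm A, those right go to Firm B.
  Delta at 5 (w=7) → Firm A
  Eta at 7 (w=90) → Firm A
  Gamma at 9 (w=4) → Firm A
  Beta at 11 (w=5) → Firm A
  Theta at 14 (w=40) → Firm A
  Epsilon at 17 (w=40) → Firm A
  Alpha at 18 (w=150) → Firm A
  Iota at 24 (w=200) → Firm B
  Zeta at 25 (w=80) → Firm B
Firm A captures 336; Firm B captures 280.

336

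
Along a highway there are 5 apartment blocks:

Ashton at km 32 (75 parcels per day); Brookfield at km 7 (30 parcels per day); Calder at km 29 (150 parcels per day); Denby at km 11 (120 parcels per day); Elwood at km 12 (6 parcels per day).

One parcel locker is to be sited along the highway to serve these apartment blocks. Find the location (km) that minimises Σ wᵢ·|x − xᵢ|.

For a sum of weighted absolute distances on a line, the optimum is the weighted median (not the mean). Total weight W = 381; half-weight = 190.5.
Sort by position and accumulate weight:
  km 7 (Brookfield, w=30) → cum 30
  km 11 (Denby, w=120) → cum 150
  km 12 (Elwood, w=6) → cum 156
  km 29 (Calder, w=150) → cum 306  ≥ 190.5 → median here
  km 32 (Ashton, w=75) → cum 381
Optimal location: km 29.

x = 29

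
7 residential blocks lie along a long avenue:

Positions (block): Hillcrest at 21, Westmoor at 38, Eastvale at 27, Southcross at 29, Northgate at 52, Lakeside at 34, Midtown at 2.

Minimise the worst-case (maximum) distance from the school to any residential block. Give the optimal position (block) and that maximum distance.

location 27, max distance 25

The 1-center on a line is the midpoint of the two extreme points: leftmost at 2, rightmost at 52.
Optimal location = (2 + 52)/2 = 27; maximum distance = (52 − 2)/2 = 25.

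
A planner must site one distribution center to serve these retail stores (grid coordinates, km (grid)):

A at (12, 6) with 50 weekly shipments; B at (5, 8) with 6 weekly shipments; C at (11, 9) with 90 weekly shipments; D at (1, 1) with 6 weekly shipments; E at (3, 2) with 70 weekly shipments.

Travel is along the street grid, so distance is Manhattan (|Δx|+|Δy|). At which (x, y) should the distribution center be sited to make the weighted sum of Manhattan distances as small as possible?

(11, 6)

Manhattan distance separates: Σwᵢ(|x−xᵢ|+|y−yᵢ|) = Σwᵢ|x−xᵢ| + Σwᵢ|y−yᵢ|, so x and y are optimised independently as 1-D weighted medians.
Total weight W = 222; half = 111.
x-coordinate, sorted with cumulative weight:
  x=1 (D, w=6) cum 6
  x=3 (E, w=70) cum 76
  x=5 (B, w=6) cum 82
  x=11 (C, w=90) cum 172  ← median
  x=12 (A, w=50) cum 222
⇒ x* = 11
y-coordinate, sorted with cumulative weight:
  y=1 (D, w=6) cum 6
  y=2 (E, w=70) cum 76
  y=6 (A, w=50) cum 126  ← median
  y=8 (B, w=6) cum 132
  y=9 (C, w=90) cum 222
⇒ y* = 6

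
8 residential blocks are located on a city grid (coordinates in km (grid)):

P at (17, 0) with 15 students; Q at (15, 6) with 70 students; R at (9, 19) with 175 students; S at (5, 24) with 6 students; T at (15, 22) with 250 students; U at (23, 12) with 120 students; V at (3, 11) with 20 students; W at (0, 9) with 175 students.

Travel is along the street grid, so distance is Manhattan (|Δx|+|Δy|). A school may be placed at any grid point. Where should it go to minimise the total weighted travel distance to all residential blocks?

Manhattan distance separates: Σwᵢ(|x−xᵢ|+|y−yᵢ|) = Σwᵢ|x−xᵢ| + Σwᵢ|y−yᵢ|, so x and y are optimised independently as 1-D weighted medians.
Total weight W = 831; half = 415.5.
x-coordinate, sorted with cumulative weight:
  x=0 (W, w=175) cum 175
  x=3 (V, w=20) cum 195
  x=5 (S, w=6) cum 201
  x=9 (R, w=175) cum 376
  x=15 (Q, w=70) cum 446  ← median
  x=15 (T, w=250) cum 696
  x=17 (P, w=15) cum 711
  x=23 (U, w=120) cum 831
⇒ x* = 15
y-coordinate, sorted with cumulative weight:
  y=0 (P, w=15) cum 15
  y=6 (Q, w=70) cum 85
  y=9 (W, w=175) cum 260
  y=11 (V, w=20) cum 280
  y=12 (U, w=120) cum 400
  y=19 (R, w=175) cum 575  ← median
  y=22 (T, w=250) cum 825
  y=24 (S, w=6) cum 831
⇒ y* = 19

(15, 19)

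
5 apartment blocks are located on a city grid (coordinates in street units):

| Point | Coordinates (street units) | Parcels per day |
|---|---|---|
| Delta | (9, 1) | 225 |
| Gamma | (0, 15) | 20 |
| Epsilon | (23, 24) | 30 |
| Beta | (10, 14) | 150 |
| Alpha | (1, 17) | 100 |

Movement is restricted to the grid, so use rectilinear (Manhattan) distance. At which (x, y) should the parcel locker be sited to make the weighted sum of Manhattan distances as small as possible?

Manhattan distance separates: Σwᵢ(|x−xᵢ|+|y−yᵢ|) = Σwᵢ|x−xᵢ| + Σwᵢ|y−yᵢ|, so x and y are optimised independently as 1-D weighted medians.
Total weight W = 525; half = 262.5.
x-coordinate, sorted with cumulative weight:
  x=0 (Gamma, w=20) cum 20
  x=1 (Alpha, w=100) cum 120
  x=9 (Delta, w=225) cum 345  ← median
  x=10 (Beta, w=150) cum 495
  x=23 (Epsilon, w=30) cum 525
⇒ x* = 9
y-coordinate, sorted with cumulative weight:
  y=1 (Delta, w=225) cum 225
  y=14 (Beta, w=150) cum 375  ← median
  y=15 (Gamma, w=20) cum 395
  y=17 (Alpha, w=100) cum 495
  y=24 (Epsilon, w=30) cum 525
⇒ y* = 14

(9, 14)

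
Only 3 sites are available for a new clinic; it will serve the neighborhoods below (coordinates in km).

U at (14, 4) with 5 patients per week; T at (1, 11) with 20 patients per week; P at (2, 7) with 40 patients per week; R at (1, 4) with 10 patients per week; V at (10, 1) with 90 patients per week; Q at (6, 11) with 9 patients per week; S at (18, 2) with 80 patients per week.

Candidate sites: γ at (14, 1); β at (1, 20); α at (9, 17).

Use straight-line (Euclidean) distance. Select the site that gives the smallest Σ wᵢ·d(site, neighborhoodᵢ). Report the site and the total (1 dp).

γ, total 1818.2 km

Total weighted distance at each candidate:
  γ (14, 1): total = 1818.2
  β (1, 20): total = 4930.1
  α (9, 17): total = 3813.2
Minimum is at γ with total 1818.2 km.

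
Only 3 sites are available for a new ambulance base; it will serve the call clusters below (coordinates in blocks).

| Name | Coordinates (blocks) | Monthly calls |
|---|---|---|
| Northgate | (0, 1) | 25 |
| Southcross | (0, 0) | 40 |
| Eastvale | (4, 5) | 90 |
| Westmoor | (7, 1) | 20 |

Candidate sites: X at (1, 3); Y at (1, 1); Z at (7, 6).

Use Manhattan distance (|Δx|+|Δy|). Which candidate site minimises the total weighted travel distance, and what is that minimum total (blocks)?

Total weighted distance at each candidate:
  X (1, 3): total = 845
  Y (1, 1): total = 855
  Z (7, 6): total = 1280
Minimum is at X with total 845 blocks.

X, total 845 blocks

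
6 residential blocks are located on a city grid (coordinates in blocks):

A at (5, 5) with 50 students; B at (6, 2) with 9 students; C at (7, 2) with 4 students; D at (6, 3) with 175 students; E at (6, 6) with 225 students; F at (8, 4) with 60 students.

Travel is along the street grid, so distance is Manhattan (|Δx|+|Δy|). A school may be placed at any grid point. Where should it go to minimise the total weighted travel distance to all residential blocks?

(6, 5)

Manhattan distance separates: Σwᵢ(|x−xᵢ|+|y−yᵢ|) = Σwᵢ|x−xᵢ| + Σwᵢ|y−yᵢ|, so x and y are optimised independently as 1-D weighted medians.
Total weight W = 523; half = 261.5.
x-coordinate, sorted with cumulative weight:
  x=5 (A, w=50) cum 50
  x=6 (B, w=9) cum 59
  x=6 (D, w=175) cum 234
  x=6 (E, w=225) cum 459  ← median
  x=7 (C, w=4) cum 463
  x=8 (F, w=60) cum 523
⇒ x* = 6
y-coordinate, sorted with cumulative weight:
  y=2 (B, w=9) cum 9
  y=2 (C, w=4) cum 13
  y=3 (D, w=175) cum 188
  y=4 (F, w=60) cum 248
  y=5 (A, w=50) cum 298  ← median
  y=6 (E, w=225) cum 523
⇒ y* = 5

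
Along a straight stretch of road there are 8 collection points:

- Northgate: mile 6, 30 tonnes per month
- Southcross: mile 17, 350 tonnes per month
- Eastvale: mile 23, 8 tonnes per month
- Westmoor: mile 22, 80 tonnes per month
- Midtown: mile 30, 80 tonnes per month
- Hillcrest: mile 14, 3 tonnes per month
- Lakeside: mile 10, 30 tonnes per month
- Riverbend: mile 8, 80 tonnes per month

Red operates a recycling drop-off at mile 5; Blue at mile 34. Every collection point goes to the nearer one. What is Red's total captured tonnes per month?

The indifferent point is the midpoint (5+34)/2 = 19.5; collection points left of it (closer to Red at 5) go to Red, those right go to Blue.
  Northgate at 6 (w=30) → Red
  Riverbend at 8 (w=80) → Red
  Lakeside at 10 (w=30) → Red
  Hillcrest at 14 (w=3) → Red
  Southcross at 17 (w=350) → Red
  Westmoor at 22 (w=80) → Blue
  Eastvale at 23 (w=8) → Blue
  Midtown at 30 (w=80) → Blue
Red captures 493; Blue captures 168.

493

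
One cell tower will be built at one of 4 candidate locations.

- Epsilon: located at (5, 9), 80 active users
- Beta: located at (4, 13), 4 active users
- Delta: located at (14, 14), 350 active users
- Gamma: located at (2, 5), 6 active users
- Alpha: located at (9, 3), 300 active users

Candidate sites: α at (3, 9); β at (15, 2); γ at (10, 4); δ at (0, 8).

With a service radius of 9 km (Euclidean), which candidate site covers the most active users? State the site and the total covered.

α, covering 390

Coverage radius r = 9 km; a point is covered iff (Δx)²+(Δy)² ≤ 9² = 81.
  α (3, 9): covers {Epsilon, Beta, Gamma, Alpha} → 390
  β (15, 2): covers {Alpha} → 300
  γ (10, 4): covers {Epsilon, Gamma, Alpha} → 386
  δ (0, 8): covers {Epsilon, Beta, Gamma} → 90
Maximum coverage at α: 390 active users.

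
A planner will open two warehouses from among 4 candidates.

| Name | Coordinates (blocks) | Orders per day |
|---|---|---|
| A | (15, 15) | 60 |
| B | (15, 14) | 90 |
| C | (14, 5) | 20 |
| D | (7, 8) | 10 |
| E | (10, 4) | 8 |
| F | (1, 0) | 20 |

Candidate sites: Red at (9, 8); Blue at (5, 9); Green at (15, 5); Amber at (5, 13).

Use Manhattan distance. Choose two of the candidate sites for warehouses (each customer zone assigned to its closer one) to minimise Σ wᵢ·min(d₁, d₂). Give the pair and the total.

Evaluate every pair (each demand assigned to the nearer of the two):
  {Blue, Green}: total = 1768
  {Red, Green}: total = 1810
  {Green, Amber}: total = 1888
  {Red, Amber}: total = 2250
  {Red, Blue}: total = 2340
  {Blue, Amber}: total = 2340
Best pair: {Blue, Green} with total 1768.

{Blue, Green}, total 1768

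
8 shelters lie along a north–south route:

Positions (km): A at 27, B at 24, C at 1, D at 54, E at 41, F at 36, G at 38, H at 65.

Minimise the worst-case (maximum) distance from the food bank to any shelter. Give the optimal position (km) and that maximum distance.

The 1-center on a line is the midpoint of the two extreme points: leftmost at 1, rightmost at 65.
Optimal location = (1 + 65)/2 = 33; maximum distance = (65 − 1)/2 = 32.

location 33, max distance 32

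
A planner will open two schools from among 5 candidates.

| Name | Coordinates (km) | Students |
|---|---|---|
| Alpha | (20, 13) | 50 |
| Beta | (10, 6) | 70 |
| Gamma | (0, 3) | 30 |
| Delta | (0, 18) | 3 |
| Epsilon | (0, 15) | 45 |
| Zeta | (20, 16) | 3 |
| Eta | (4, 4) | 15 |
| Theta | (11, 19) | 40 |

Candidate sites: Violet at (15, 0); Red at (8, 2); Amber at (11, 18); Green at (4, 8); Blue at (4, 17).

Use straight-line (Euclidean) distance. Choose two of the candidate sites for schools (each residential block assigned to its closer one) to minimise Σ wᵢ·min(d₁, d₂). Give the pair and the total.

Evaluate every pair (each demand assigned to the nearer of the two):
  {Amber, Green}: total = 1672.4
  {Red, Amber}: total = 1750.5
  {Red, Blue}: total = 1988.9
  {Green, Blue}: total = 2072.3
  {Amber, Blue}: total = 2270.8
  {Violet, Amber}: total = 2309.7
  {Red, Green}: total = 2349.4
  {Violet, Green}: total = 2358.2
  {Violet, Blue}: total = 2408.4
  {Violet, Red}: total = 2799.8
Best pair: {Amber, Green} with total 1672.4.

{Amber, Green}, total 1672.4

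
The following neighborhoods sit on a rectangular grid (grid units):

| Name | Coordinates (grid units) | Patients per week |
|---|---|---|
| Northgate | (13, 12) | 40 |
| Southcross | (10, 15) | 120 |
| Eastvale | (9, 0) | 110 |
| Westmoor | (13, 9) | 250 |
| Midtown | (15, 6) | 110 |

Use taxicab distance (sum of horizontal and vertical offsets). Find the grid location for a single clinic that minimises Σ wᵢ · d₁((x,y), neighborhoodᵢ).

(13, 9)

Manhattan distance separates: Σwᵢ(|x−xᵢ|+|y−yᵢ|) = Σwᵢ|x−xᵢ| + Σwᵢ|y−yᵢ|, so x and y are optimised independently as 1-D weighted medians.
Total weight W = 630; half = 315.
x-coordinate, sorted with cumulative weight:
  x=9 (Eastvale, w=110) cum 110
  x=10 (Southcross, w=120) cum 230
  x=13 (Northgate, w=40) cum 270
  x=13 (Westmoor, w=250) cum 520  ← median
  x=15 (Midtown, w=110) cum 630
⇒ x* = 13
y-coordinate, sorted with cumulative weight:
  y=0 (Eastvale, w=110) cum 110
  y=6 (Midtown, w=110) cum 220
  y=9 (Westmoor, w=250) cum 470  ← median
  y=12 (Northgate, w=40) cum 510
  y=15 (Southcross, w=120) cum 630
⇒ y* = 9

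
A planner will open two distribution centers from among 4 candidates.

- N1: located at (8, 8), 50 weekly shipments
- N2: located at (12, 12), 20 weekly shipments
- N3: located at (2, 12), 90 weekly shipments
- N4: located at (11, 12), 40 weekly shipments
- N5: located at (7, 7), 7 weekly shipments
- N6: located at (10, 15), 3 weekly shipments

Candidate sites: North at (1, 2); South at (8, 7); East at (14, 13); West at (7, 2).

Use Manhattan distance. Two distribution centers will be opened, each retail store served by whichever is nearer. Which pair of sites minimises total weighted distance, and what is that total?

Evaluate every pair (each demand assigned to the nearer of the two):
  {South, East}: total = 1285
  {North, South}: total = 1577
  {South, West}: total = 1577
  {East, West}: total = 1793
  {North, East}: total = 1855
  {North, West}: total = 2283
Best pair: {South, East} with total 1285.

{South, East}, total 1285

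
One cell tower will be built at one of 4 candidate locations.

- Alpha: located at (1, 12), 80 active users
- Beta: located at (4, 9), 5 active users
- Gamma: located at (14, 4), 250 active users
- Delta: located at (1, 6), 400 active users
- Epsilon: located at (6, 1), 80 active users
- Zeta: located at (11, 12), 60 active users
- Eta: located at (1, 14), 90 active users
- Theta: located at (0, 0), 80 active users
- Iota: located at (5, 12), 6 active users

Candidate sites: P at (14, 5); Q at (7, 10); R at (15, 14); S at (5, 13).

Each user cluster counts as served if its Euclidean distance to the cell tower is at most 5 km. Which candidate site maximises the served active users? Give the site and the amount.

Coverage radius r = 5 km; a point is covered iff (Δx)²+(Δy)² ≤ 5² = 25.
  P (14, 5): covers {Gamma} → 250
  Q (7, 10): covers {Beta, Zeta, Iota} → 71
  R (15, 14): covers {Zeta} → 60
  S (5, 13): covers {Alpha, Beta, Eta, Iota} → 181
Maximum coverage at P: 250 active users.

P, covering 250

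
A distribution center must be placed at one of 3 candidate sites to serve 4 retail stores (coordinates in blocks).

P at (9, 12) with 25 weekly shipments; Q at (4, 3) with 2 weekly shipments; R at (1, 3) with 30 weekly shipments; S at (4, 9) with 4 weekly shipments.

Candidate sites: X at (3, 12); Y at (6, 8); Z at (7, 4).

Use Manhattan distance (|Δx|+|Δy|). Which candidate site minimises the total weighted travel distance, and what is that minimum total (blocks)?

Z, total 500 blocks

Total weighted distance at each candidate:
  X (3, 12): total = 516
  Y (6, 8): total = 501
  Z (7, 4): total = 500
Minimum is at Z with total 500 blocks.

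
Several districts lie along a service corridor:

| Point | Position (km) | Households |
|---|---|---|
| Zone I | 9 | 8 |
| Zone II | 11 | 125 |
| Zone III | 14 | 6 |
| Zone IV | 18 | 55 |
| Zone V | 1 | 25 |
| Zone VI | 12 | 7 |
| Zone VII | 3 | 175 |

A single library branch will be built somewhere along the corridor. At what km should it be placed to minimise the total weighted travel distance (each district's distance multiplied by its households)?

For a sum of weighted absolute distances on a line, the optimum is the weighted median (not the mean). Total weight W = 401; half-weight = 200.5.
Sort by position and accumulate weight:
  km 1 (Zone V, w=25) → cum 25
  km 3 (Zone VII, w=175) → cum 200
  km 9 (Zone I, w=8) → cum 208  ≥ 200.5 → median here
  km 11 (Zone II, w=125) → cum 333
  km 12 (Zone VI, w=7) → cum 340
  km 14 (Zone III, w=6) → cum 346
  km 18 (Zone IV, w=55) → cum 401
Optimal location: km 9.

x = 9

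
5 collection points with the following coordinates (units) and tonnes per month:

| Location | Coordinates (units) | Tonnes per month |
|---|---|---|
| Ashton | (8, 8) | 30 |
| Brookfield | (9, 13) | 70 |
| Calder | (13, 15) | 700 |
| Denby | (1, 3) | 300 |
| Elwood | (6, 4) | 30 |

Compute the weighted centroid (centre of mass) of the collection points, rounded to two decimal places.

The minimiser of Σwᵢ‖p−pᵢ‖² is the weighted centroid p* = (Σwᵢpᵢ)/(Σwᵢ).
Σwᵢ = 1130.
Σwᵢxᵢ = 30·8 + 70·9 + 700·13 + 300·1 + 30·6 = 10450.
Σwᵢyᵢ = 30·8 + 70·13 + 700·15 + 300·3 + 30·4 = 12670.
x* = 10450/1130 = 9.25, y* = 12670/1130 = 11.21.

(9.25, 11.21)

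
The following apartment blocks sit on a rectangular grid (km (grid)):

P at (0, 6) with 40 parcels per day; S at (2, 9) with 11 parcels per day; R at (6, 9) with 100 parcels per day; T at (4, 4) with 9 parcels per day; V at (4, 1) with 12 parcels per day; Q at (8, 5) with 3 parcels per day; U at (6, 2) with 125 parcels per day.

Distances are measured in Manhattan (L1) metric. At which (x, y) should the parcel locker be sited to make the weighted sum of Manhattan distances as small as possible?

(6, 6)

Manhattan distance separates: Σwᵢ(|x−xᵢ|+|y−yᵢ|) = Σwᵢ|x−xᵢ| + Σwᵢ|y−yᵢ|, so x and y are optimised independently as 1-D weighted medians.
Total weight W = 300; half = 150.
x-coordinate, sorted with cumulative weight:
  x=0 (P, w=40) cum 40
  x=2 (S, w=11) cum 51
  x=4 (T, w=9) cum 60
  x=4 (V, w=12) cum 72
  x=6 (R, w=100) cum 172  ← median
  x=6 (U, w=125) cum 297
  x=8 (Q, w=3) cum 300
⇒ x* = 6
y-coordinate, sorted with cumulative weight:
  y=1 (V, w=12) cum 12
  y=2 (U, w=125) cum 137
  y=4 (T, w=9) cum 146
  y=5 (Q, w=3) cum 149
  y=6 (P, w=40) cum 189  ← median
  y=9 (S, w=11) cum 200
  y=9 (R, w=100) cum 300
⇒ y* = 6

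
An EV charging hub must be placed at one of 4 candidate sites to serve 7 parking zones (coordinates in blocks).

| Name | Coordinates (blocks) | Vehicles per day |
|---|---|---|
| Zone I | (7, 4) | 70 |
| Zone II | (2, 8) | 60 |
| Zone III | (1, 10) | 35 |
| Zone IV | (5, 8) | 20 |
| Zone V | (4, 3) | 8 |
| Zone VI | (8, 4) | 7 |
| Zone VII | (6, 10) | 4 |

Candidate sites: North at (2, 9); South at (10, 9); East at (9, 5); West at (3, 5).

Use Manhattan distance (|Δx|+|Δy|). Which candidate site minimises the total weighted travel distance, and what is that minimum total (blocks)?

Total weighted distance at each candidate:
  North (2, 9): total = 1071
  South (10, 9): total = 1735
  East (9, 5): total = 1507
  West (3, 5): total = 1033
Minimum is at West with total 1033 blocks.

West, total 1033 blocks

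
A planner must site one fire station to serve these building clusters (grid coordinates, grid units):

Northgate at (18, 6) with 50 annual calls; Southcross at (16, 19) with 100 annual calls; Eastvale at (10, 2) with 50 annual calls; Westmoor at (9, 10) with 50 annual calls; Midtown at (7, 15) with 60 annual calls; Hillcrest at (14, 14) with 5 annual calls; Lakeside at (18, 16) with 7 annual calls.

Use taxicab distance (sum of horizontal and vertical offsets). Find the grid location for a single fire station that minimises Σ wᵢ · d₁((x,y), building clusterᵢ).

(14, 15)

Manhattan distance separates: Σwᵢ(|x−xᵢ|+|y−yᵢ|) = Σwᵢ|x−xᵢ| + Σwᵢ|y−yᵢ|, so x and y are optimised independently as 1-D weighted medians.
Total weight W = 322; half = 161.
x-coordinate, sorted with cumulative weight:
  x=7 (Midtown, w=60) cum 60
  x=9 (Westmoor, w=50) cum 110
  x=10 (Eastvale, w=50) cum 160
  x=14 (Hillcrest, w=5) cum 165  ← median
  x=16 (Southcross, w=100) cum 265
  x=18 (Northgate, w=50) cum 315
  x=18 (Lakeside, w=7) cum 322
⇒ x* = 14
y-coordinate, sorted with cumulative weight:
  y=2 (Eastvale, w=50) cum 50
  y=6 (Northgate, w=50) cum 100
  y=10 (Westmoor, w=50) cum 150
  y=14 (Hillcrest, w=5) cum 155
  y=15 (Midtown, w=60) cum 215  ← median
  y=16 (Lakeside, w=7) cum 222
  y=19 (Southcross, w=100) cum 322
⇒ y* = 15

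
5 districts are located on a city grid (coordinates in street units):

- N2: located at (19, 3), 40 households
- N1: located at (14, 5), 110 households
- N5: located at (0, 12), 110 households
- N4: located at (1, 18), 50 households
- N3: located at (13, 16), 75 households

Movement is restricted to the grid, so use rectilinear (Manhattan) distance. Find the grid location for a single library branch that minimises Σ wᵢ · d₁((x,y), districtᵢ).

(13, 12)

Manhattan distance separates: Σwᵢ(|x−xᵢ|+|y−yᵢ|) = Σwᵢ|x−xᵢ| + Σwᵢ|y−yᵢ|, so x and y are optimised independently as 1-D weighted medians.
Total weight W = 385; half = 192.5.
x-coordinate, sorted with cumulative weight:
  x=0 (N5, w=110) cum 110
  x=1 (N4, w=50) cum 160
  x=13 (N3, w=75) cum 235  ← median
  x=14 (N1, w=110) cum 345
  x=19 (N2, w=40) cum 385
⇒ x* = 13
y-coordinate, sorted with cumulative weight:
  y=3 (N2, w=40) cum 40
  y=5 (N1, w=110) cum 150
  y=12 (N5, w=110) cum 260  ← median
  y=16 (N3, w=75) cum 335
  y=18 (N4, w=50) cum 385
⇒ y* = 12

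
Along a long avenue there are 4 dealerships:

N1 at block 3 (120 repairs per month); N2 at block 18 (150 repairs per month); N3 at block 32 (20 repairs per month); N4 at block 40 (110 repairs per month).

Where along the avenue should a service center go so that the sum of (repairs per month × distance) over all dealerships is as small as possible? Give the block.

x = 18

For a sum of weighted absolute distances on a line, the optimum is the weighted median (not the mean). Total weight W = 400; half-weight = 200.
Sort by position and accumulate weight:
  block 3 (N1, w=120) → cum 120
  block 18 (N2, w=150) → cum 270  ≥ 200 → median here
  block 32 (N3, w=20) → cum 290
  block 40 (N4, w=110) → cum 400
Optimal location: block 18.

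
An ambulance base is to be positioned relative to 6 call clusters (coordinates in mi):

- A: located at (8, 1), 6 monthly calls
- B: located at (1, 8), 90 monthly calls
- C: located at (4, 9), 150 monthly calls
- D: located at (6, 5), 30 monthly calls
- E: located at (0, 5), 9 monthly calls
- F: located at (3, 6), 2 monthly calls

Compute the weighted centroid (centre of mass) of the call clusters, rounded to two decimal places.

The minimiser of Σwᵢ‖p−pᵢ‖² is the weighted centroid p* = (Σwᵢpᵢ)/(Σwᵢ).
Σwᵢ = 287.
Σwᵢxᵢ = 6·8 + 90·1 + 150·4 + 30·6 + 9·0 + 2·3 = 924.
Σwᵢyᵢ = 6·1 + 90·8 + 150·9 + 30·5 + 9·5 + 2·6 = 2283.
x* = 924/287 = 3.22, y* = 2283/287 = 7.95.

(3.22, 7.95)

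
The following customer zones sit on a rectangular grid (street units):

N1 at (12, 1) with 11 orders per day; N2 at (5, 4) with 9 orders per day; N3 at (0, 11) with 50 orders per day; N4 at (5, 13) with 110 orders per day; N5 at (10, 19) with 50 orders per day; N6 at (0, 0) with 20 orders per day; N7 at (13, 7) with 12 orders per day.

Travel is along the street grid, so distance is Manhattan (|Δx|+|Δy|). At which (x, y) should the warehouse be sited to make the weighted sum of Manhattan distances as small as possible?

(5, 13)

Manhattan distance separates: Σwᵢ(|x−xᵢ|+|y−yᵢ|) = Σwᵢ|x−xᵢ| + Σwᵢ|y−yᵢ|, so x and y are optimised independently as 1-D weighted medians.
Total weight W = 262; half = 131.
x-coordinate, sorted with cumulative weight:
  x=0 (N3, w=50) cum 50
  x=0 (N6, w=20) cum 70
  x=5 (N2, w=9) cum 79
  x=5 (N4, w=110) cum 189  ← median
  x=10 (N5, w=50) cum 239
  x=12 (N1, w=11) cum 250
  x=13 (N7, w=12) cum 262
⇒ x* = 5
y-coordinate, sorted with cumulative weight:
  y=0 (N6, w=20) cum 20
  y=1 (N1, w=11) cum 31
  y=4 (N2, w=9) cum 40
  y=7 (N7, w=12) cum 52
  y=11 (N3, w=50) cum 102
  y=13 (N4, w=110) cum 212  ← median
  y=19 (N5, w=50) cum 262
⇒ y* = 13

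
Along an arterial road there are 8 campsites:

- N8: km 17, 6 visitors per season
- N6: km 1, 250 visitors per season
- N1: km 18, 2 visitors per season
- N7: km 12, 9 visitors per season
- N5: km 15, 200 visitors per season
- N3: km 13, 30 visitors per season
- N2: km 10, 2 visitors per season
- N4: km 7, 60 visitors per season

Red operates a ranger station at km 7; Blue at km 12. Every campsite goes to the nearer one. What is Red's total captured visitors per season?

310

The indifferent point is the midpoint (7+12)/2 = 9.5; campsites left of it (closer to Red at 7) go to Red, those right go to Blue.
  N6 at 1 (w=250) → Red
  N4 at 7 (w=60) → Red
  N2 at 10 (w=2) → Blue
  N7 at 12 (w=9) → Blue
  N3 at 13 (w=30) → Blue
  N5 at 15 (w=200) → Blue
  N8 at 17 (w=6) → Blue
  N1 at 18 (w=2) → Blue
Red captures 310; Blue captures 249.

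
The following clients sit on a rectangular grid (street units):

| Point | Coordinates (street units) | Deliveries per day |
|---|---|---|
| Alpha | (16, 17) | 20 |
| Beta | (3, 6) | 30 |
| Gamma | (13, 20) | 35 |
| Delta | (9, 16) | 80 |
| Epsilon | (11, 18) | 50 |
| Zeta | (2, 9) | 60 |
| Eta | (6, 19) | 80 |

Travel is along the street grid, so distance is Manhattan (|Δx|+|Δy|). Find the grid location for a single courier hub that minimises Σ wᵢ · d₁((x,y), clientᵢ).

(9, 17)

Manhattan distance separates: Σwᵢ(|x−xᵢ|+|y−yᵢ|) = Σwᵢ|x−xᵢ| + Σwᵢ|y−yᵢ|, so x and y are optimised independently as 1-D weighted medians.
Total weight W = 355; half = 177.5.
x-coordinate, sorted with cumulative weight:
  x=2 (Zeta, w=60) cum 60
  x=3 (Beta, w=30) cum 90
  x=6 (Eta, w=80) cum 170
  x=9 (Delta, w=80) cum 250  ← median
  x=11 (Epsilon, w=50) cum 300
  x=13 (Gamma, w=35) cum 335
  x=16 (Alpha, w=20) cum 355
⇒ x* = 9
y-coordinate, sorted with cumulative weight:
  y=6 (Beta, w=30) cum 30
  y=9 (Zeta, w=60) cum 90
  y=16 (Delta, w=80) cum 170
  y=17 (Alpha, w=20) cum 190  ← median
  y=18 (Epsilon, w=50) cum 240
  y=19 (Eta, w=80) cum 320
  y=20 (Gamma, w=35) cum 355
⇒ y* = 17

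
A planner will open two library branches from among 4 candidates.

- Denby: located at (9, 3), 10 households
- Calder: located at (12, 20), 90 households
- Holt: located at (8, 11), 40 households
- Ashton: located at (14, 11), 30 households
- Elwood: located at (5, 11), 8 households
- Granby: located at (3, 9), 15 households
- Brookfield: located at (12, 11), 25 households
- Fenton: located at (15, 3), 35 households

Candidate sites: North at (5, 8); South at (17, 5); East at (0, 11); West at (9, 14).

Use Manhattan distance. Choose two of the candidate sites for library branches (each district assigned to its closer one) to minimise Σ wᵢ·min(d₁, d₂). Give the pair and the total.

{South, West}, total 1821

Evaluate every pair (each demand assigned to the nearer of the two):
  {South, West}: total = 1821
  {North, West}: total = 2044
  {East, West}: total = 2180
  {North, South}: total = 2769
  {South, East}: total = 3020
  {North, East}: total = 3244
Best pair: {South, West} with total 1821.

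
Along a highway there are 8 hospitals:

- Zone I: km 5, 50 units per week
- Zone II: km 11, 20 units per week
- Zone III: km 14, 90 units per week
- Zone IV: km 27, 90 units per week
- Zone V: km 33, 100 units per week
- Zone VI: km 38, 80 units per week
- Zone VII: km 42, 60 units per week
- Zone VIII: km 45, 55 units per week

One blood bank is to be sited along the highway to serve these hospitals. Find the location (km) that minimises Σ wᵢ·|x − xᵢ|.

For a sum of weighted absolute distances on a line, the optimum is the weighted median (not the mean). Total weight W = 545; half-weight = 272.5.
Sort by position and accumulate weight:
  km 5 (Zone I, w=50) → cum 50
  km 11 (Zone II, w=20) → cum 70
  km 14 (Zone III, w=90) → cum 160
  km 27 (Zone IV, w=90) → cum 250
  km 33 (Zone V, w=100) → cum 350  ≥ 272.5 → median here
  km 38 (Zone VI, w=80) → cum 430
  km 42 (Zone VII, w=60) → cum 490
  km 45 (Zone VIII, w=55) → cum 545
Optimal location: km 33.

x = 33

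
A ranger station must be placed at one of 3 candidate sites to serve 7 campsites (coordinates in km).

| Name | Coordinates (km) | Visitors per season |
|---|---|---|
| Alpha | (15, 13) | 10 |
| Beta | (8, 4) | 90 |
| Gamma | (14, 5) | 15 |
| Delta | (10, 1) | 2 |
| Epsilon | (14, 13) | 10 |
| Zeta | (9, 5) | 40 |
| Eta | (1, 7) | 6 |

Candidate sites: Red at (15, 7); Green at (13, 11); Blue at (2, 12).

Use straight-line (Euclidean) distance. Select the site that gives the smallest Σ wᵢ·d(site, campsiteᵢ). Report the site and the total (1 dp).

Total weighted distance at each candidate:
  Red (15, 7): total = 1192.4
  Green (13, 11): total = 1301.3
  Blue (2, 12): total = 1813.0
Minimum is at Red with total 1192.4 km.

Red, total 1192.4 km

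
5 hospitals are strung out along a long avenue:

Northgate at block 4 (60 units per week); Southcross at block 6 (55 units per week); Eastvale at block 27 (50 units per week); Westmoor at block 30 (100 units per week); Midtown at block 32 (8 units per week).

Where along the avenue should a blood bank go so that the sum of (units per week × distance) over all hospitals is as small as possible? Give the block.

x = 27

For a sum of weighted absolute distances on a line, the optimum is the weighted median (not the mean). Total weight W = 273; half-weight = 136.5.
Sort by position and accumulate weight:
  block 4 (Northgate, w=60) → cum 60
  block 6 (Southcross, w=55) → cum 115
  block 27 (Eastvale, w=50) → cum 165  ≥ 136.5 → median here
  block 30 (Westmoor, w=100) → cum 265
  block 32 (Midtown, w=8) → cum 273
Optimal location: block 27.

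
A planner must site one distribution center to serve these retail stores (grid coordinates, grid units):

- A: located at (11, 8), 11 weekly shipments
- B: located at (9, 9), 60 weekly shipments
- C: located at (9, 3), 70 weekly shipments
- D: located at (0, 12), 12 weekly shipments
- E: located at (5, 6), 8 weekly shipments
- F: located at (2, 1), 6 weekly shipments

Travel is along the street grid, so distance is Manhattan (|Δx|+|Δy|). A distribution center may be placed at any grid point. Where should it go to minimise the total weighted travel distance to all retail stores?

Manhattan distance separates: Σwᵢ(|x−xᵢ|+|y−yᵢ|) = Σwᵢ|x−xᵢ| + Σwᵢ|y−yᵢ|, so x and y are optimised independently as 1-D weighted medians.
Total weight W = 167; half = 83.5.
x-coordinate, sorted with cumulative weight:
  x=0 (D, w=12) cum 12
  x=2 (F, w=6) cum 18
  x=5 (E, w=8) cum 26
  x=9 (B, w=60) cum 86  ← median
  x=9 (C, w=70) cum 156
  x=11 (A, w=11) cum 167
⇒ x* = 9
y-coordinate, sorted with cumulative weight:
  y=1 (F, w=6) cum 6
  y=3 (C, w=70) cum 76
  y=6 (E, w=8) cum 84  ← median
  y=8 (A, w=11) cum 95
  y=9 (B, w=60) cum 155
  y=12 (D, w=12) cum 167
⇒ y* = 6

(9, 6)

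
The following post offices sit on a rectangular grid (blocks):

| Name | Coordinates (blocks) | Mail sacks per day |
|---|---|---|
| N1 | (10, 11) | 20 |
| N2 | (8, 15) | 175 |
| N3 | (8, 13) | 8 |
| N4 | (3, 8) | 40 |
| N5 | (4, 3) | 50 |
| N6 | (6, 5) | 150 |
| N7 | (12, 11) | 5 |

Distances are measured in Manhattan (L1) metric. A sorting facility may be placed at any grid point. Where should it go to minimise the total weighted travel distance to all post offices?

(6, 8)

Manhattan distance separates: Σwᵢ(|x−xᵢ|+|y−yᵢ|) = Σwᵢ|x−xᵢ| + Σwᵢ|y−yᵢ|, so x and y are optimised independently as 1-D weighted medians.
Total weight W = 448; half = 224.
x-coordinate, sorted with cumulative weight:
  x=3 (N4, w=40) cum 40
  x=4 (N5, w=50) cum 90
  x=6 (N6, w=150) cum 240  ← median
  x=8 (N2, w=175) cum 415
  x=8 (N3, w=8) cum 423
  x=10 (N1, w=20) cum 443
  x=12 (N7, w=5) cum 448
⇒ x* = 6
y-coordinate, sorted with cumulative weight:
  y=3 (N5, w=50) cum 50
  y=5 (N6, w=150) cum 200
  y=8 (N4, w=40) cum 240  ← median
  y=11 (N1, w=20) cum 260
  y=11 (N7, w=5) cum 265
  y=13 (N3, w=8) cum 273
  y=15 (N2, w=175) cum 448
⇒ y* = 8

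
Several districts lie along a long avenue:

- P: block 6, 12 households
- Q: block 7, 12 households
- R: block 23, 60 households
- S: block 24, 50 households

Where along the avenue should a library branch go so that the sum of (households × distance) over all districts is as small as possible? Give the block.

x = 23

For a sum of weighted absolute distances on a line, the optimum is the weighted median (not the mean). Total weight W = 134; half-weight = 67.
Sort by position and accumulate weight:
  block 6 (P, w=12) → cum 12
  block 7 (Q, w=12) → cum 24
  block 23 (R, w=60) → cum 84  ≥ 67 → median here
  block 24 (S, w=50) → cum 134
Optimal location: block 23.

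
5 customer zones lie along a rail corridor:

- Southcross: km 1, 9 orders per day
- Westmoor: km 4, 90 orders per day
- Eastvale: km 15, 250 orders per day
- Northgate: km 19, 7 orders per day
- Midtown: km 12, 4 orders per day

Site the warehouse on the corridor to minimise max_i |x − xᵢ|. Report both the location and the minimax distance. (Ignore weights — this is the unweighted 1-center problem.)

The 1-center on a line is the midpoint of the two extreme points: leftmost at 1, rightmost at 19.
Optimal location = (1 + 19)/2 = 10; maximum distance = (19 − 1)/2 = 9.

location 10, max distance 9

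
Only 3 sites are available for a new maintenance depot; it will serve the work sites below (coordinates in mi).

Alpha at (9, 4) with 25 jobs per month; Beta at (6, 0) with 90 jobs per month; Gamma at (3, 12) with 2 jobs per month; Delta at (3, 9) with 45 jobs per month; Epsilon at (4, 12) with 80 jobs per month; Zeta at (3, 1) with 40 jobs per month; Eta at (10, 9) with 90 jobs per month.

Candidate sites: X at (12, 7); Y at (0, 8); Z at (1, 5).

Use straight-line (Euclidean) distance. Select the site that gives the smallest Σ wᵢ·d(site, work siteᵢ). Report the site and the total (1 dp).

Z, total 2728.3 mi

Total weighted distance at each candidate:
  X (12, 7): total = 2813.2
  Y (0, 8): total = 2960.2
  Z (1, 5): total = 2728.3
Minimum is at Z with total 2728.3 mi.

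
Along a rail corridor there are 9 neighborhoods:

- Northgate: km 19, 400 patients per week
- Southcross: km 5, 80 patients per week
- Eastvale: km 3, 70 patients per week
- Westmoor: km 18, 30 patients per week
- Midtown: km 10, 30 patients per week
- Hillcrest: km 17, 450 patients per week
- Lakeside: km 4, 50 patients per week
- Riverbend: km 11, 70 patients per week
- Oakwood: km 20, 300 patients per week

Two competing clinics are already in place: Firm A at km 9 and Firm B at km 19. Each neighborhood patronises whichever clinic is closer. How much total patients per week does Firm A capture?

The indifferent point is the midpoint (9+19)/2 = 14; neighborhoods left of it (closer to Firm A at 9) go to Firm A, those right go to Firm B.
  Eastvale at 3 (w=70) → Firm A
  Lakeside at 4 (w=50) → Firm A
  Southcross at 5 (w=80) → Firm A
  Midtown at 10 (w=30) → Firm A
  Riverbend at 11 (w=70) → Firm A
  Hillcrest at 17 (w=450) → Firm B
  Westmoor at 18 (w=30) → Firm B
  Northgate at 19 (w=400) → Firm B
  Oakwood at 20 (w=300) → Firm B
Firm A captures 300; Firm B captures 1180.

300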